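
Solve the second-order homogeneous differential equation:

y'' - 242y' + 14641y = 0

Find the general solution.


Characteristic equation: r² - 242r + 14641 = 0, i.e. (r - 121)² = 0.
Repeated root r = 121; include an x factor for the second linearly independent solution.
General solution: y = (C₁ + C₂x)e^(121x).


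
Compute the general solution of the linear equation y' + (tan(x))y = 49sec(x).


P(x) = tan(x) ⇒ μ = e^(∫tan(x)dx) = sec(x).
(sec(x) y)' = 49sec²(x) ⇒ sec(x) y = 49tan(x) + C.
Multiply by cos(x): y = 49sin(x) + C·cos(x).


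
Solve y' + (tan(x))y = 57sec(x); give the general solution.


P(x) = tan(x) ⇒ μ = e^(∫tan(x)dx) = sec(x).
(sec(x) y)' = 57sec²(x) ⇒ sec(x) y = 57tan(x) + C.
Multiply by cos(x): y = 57sin(x) + C·cos(x).


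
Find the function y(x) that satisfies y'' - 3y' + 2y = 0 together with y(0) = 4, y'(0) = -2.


Characteristic roots of r² - 3r + 2 = 0 are 1, 2.
General solution y = c₁ e^(x) + c₂ e^(2x).
Apply y(0) = 4: c₁ + c₂ = 4. Apply y'(0) = -2: 1 c₁ + 2 c₂ = -2.
Solve: c₁ = 10, c₂ = -6.
Particular solution: y = 10e^(x) - 6e^(2x).


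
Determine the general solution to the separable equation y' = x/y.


Separate variables: y dy = x dx.
Integrate both sides: y²/2 = (1/2)x^2 + C₀.
Multiply by 2: y² = x^2 + C.


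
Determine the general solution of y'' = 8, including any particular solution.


Characteristic polynomial (r - 0)² = 0; repeated root r = 0.
y_h = (C₁ + C₂x). Forcing matches the repeated root (resonance), so try y_p = Ax².
Substitute and solve for A: 2A = 8, so A = 4.
General solution: y = C₁ + C₂x + 4x².


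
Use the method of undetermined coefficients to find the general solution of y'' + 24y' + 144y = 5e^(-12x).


Characteristic polynomial (r + 12)² = 0; repeated root r = -12.
y_h = (C₁ + C₂x)e^(-12x). Forcing matches the repeated root (resonance), so try y_p = Ax² e^(-12x).
Substitute and solve for A: 2A = 5, so A = 5/2.
General solution: y = (C₁ + C₂x + (5/2)x²)e^(-12x).


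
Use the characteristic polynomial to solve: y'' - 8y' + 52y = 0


Characteristic equation: r² - 8r + 52 = 0.
Discriminant is negative; roots r = 4 ± 6i (complex conjugate pair).
General solution uses e^(α x)(C₁ cos(β x) + C₂ sin(β x)): y = e^(4x)(C₁cos(6x) + C₂sin(6x)).


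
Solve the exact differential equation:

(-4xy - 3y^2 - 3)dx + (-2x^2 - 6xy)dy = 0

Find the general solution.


Check exactness: ∂M/∂y = -4x - 6y and ∂N/∂x = -4x - 6y; equal, so the equation is exact.
Integrate M with respect to x (treating y as constant): ∫M dx = -2x^2y - 3xy^2 - 3x + h(y).
Differentiate w.r.t. y and set equal to N: all terms match, so h'(y) = 0 and h is a constant absorbed into C.
General solution: -2x^2y - 3xy^2 - 3x = C.


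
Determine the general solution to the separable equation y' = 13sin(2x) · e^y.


Separate: e^(-y) dy = 13sin(2x) dx.
Integrate: -e^(-y) = -(13/2)cos(2x) + C₀.
Rearrange: e^(-y) = (13/2)cos(2x) + C.


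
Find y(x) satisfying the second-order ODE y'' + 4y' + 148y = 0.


Characteristic equation: r² + 4r + 148 = 0.
Discriminant is negative; roots r = -2 ± 12i (complex conjugate pair).
General solution uses e^(α x)(C₁ cos(β x) + C₂ sin(β x)): y = e^(-2x)(C₁cos(12x) + C₂sin(12x)).


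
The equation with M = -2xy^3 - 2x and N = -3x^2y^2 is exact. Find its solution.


Check exactness: ∂M/∂y = -6xy^2 and ∂N/∂x = -6xy^2; equal, so the equation is exact.
Integrate M with respect to x (treating y as constant): ∫M dx = -x^2y^3 - x^2 + h(y).
Differentiate w.r.t. y and set equal to N: all terms match, so h'(y) = 0 and h is a constant absorbed into C.
General solution: -x^2y^3 - x^2 = C.


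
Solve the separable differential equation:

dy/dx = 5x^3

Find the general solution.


Integrate both sides with respect to x: y = ∫ 5x^3 dx = (5/4)x^4 + C.


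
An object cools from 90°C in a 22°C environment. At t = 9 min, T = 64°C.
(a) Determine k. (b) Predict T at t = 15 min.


Newton's law: T(t) = T_a + (T₀ - T_a)e^(-kt).
(a) Use T(9) = 64: (64 - 22)/(90 - 22) = e^(-k·9), so k = -ln(0.618)/9 ≈ 0.0535.
(b) Apply k to t = 15: T(15) = 22 + (68)e^(-0.803) ≈ 52.5°C.


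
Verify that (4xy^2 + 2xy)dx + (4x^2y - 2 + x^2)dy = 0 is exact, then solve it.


Check exactness: ∂M/∂y = 8xy + 2x and ∂N/∂x = 8xy + 2x; equal, so the equation is exact.
Integrate M with respect to x (treating y as constant): ∫M dx = 2x^2y^2 + x^2y + h(y).
Differentiate w.r.t. y and set equal to N: the x-dependent terms already match, leaving h'(y) = -2. Integrate: h(y) = -2y.
So F(x,y) = 2x^2y^2 - 2y + x^2y.
General solution: 2x^2y^2 - 2y + x^2y = C.


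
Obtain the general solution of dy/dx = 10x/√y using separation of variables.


Separate: √y dy = 10x dx.
Integrate: (2/3)y^(3/2) = 5x² + C.


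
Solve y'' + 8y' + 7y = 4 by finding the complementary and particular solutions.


Characteristic roots of r² + 8r + 7 = 0 are -1, -7.
y_h = C₁e^(-x) + C₂e^(-7x).
Constant forcing; try y_p = A. Then 7A = 4 ⇒ A = 4/7.
General solution: y = C₁e^(-x) + C₂e^(-7x) + 4/7.


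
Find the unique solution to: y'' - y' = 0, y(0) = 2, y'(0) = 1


Characteristic roots of r² - r = 0 are 0, 1.
General solution y = c₁ + c₂ e^(x).
Apply y(0) = 2: c₁ + c₂ = 2. Apply y'(0) = 1: 0 c₁ + 1 c₂ = 1.
Solve: c₁ = 1, c₂ = 1.
Particular solution: y = 1 + e^(x).


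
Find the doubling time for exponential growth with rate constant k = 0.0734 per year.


Exponential growth: P(t) = P₀ e^(0.0734t). Set P(t)/P₀ = 2: e^(0.0734t) = 2.
Solve: t = ln(2)/0.0734 ≈ 9.44 years.


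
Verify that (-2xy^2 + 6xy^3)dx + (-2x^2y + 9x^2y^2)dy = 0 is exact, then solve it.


Check exactness: ∂M/∂y = -4xy + 18xy^2 and ∂N/∂x = -4xy + 18xy^2; equal, so the equation is exact.
Integrate M with respect to x (treating y as constant): ∫M dx = -x^2y^2 + 3x^2y^3 + h(y).
Differentiate w.r.t. y and set equal to N: all terms match, so h'(y) = 0 and h is a constant absorbed into C.
General solution: -x^2y^2 + 3x^2y^3 = C.


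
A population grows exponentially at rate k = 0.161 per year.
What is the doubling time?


Exponential growth: P(t) = P₀ e^(0.161t). Set P(t)/P₀ = 2: e^(0.161t) = 2.
Solve: t = ln(2)/0.161 ≈ 4.31 years.


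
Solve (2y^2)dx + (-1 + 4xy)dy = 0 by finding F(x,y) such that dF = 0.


Check exactness: ∂M/∂y = 4y and ∂N/∂x = 4y; equal, so the equation is exact.
Integrate M with respect to x (treating y as constant): ∫M dx = 2xy^2 + h(y).
Differentiate w.r.t. y and set equal to N: the x-dependent terms already match, leaving h'(y) = -1. Integrate: h(y) = -y.
So F(x,y) = -y + 2xy^2.
General solution: -y + 2xy^2 = C.


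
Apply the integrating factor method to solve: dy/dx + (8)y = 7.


P(x) = 8, Q(x) = 7; integrating factor μ = e^(8x).
(μ y)' = 7e^(8x) ⇒ μ y = (7/8)e^(8x) + C.
Divide by μ: y = 7/8 + Ce^(-8x).


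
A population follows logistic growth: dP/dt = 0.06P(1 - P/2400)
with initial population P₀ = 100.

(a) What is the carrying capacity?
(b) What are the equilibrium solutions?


Logistic ODE dP/dt = 0.06P(1 - P/2400) has equilibria where dP/dt = 0, i.e. P = 0 or P = 2400.
The coefficient (1 - P/K) = 0 when P = K, identifying K = 2400 as the carrying capacity.
(a) K = 2400; (b) equilibria P = 0 and P = 2400.


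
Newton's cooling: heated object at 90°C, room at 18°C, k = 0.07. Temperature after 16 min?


Newton's law: dT/dt = -k(T - T_a) has solution T(t) = T_a + (T₀ - T_a)e^(-kt).
Plug in T_a = 18, T₀ = 90, k = 0.07, t = 16: T(16) = 18 + (72)e^(-1.12) ≈ 41.5°C.


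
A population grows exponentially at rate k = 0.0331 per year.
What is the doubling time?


Exponential growth: P(t) = P₀ e^(0.0331t). Set P(t)/P₀ = 2: e^(0.0331t) = 2.
Solve: t = ln(2)/0.0331 ≈ 20.94 years.


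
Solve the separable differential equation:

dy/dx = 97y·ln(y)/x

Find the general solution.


Separate: dy/[y ln(y)] = 97 dx/x.
Substitute u = ln(y): du/u = 97 dx/x.
Integrate: ln|ln(y)| = 97ln|x| + C₀, hence ln(y) = C·x^97.


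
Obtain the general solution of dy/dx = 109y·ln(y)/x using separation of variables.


Separate: dy/[y ln(y)] = 109 dx/x.
Substitute u = ln(y): du/u = 109 dx/x.
Integrate: ln|ln(y)| = 109ln|x| + C₀, hence ln(y) = C·x^109.


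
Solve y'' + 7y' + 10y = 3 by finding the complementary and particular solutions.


Characteristic roots of r² + 7r + 10 = 0 are -5, -2.
y_h = C₁e^(-5x) + C₂e^(-2x).
Constant forcing; try y_p = A. Then 10A = 3 ⇒ A = 3/10.
General solution: y = C₁e^(-5x) + C₂e^(-2x) + 3/10.


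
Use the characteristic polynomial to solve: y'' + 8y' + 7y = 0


Characteristic equation: r² + 8r + 7 = 0.
Factor: (r + 1)(r + 7) = 0 ⇒ r = -1, -7 (distinct real).
General solution: y = C₁e^(-x) + C₂e^(-7x).


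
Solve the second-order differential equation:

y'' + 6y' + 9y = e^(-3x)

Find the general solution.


Characteristic polynomial (r + 3)² = 0; repeated root r = -3.
y_h = (C₁ + C₂x)e^(-3x). Forcing matches the repeated root (resonance), so try y_p = Ax² e^(-3x).
Substitute and solve for A: 2A = 1, so A = 1/2.
General solution: y = (C₁ + C₂x + (1/2)x²)e^(-3x).


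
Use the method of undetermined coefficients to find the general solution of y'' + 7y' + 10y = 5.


Characteristic roots of r² + 7r + 10 = 0 are -5, -2.
y_h = C₁e^(-5x) + C₂e^(-2x).
Constant forcing; try y_p = A. Then 10A = 5 ⇒ A = 1/2.
General solution: y = C₁e^(-5x) + C₂e^(-2x) + 1/2.


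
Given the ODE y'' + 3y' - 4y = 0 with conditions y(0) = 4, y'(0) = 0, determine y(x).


Characteristic roots of r² + 3r - 4 = 0 are -4, 1.
General solution y = c₁ e^(-4x) + c₂ e^(x).
Apply y(0) = 4: c₁ + c₂ = 4. Apply y'(0) = 0: -4 c₁ + 1 c₂ = 0.
Solve: c₁ = 4/5, c₂ = 16/5.
Particular solution: y = (4/5)e^(-4x) + (16/5)e^(x).


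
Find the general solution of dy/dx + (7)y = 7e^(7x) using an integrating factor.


P(x) = 7 ⇒ μ = e^(7x).
(μ y)' = 7e^(14x) ⇒ μ y = (7/14)e^(14x) + C.
Divide by μ: y = (1/2)e^(7x) + Ce^(-7x).


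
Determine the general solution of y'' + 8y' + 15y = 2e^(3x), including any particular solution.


Characteristic roots of r² + 8r + 15 = 0 are -5, -3.
y_h = C₁e^(-5x) + C₂e^(-3x).
Forcing exponent 3 is not a characteristic root; try y_p = Ae^(3x).
Substitute: A·(9 + (8)·3 + (15)) = A·48 = 2, so A = 1/24.
General solution: y = C₁e^(-5x) + C₂e^(-3x) + (1/24)e^(3x).


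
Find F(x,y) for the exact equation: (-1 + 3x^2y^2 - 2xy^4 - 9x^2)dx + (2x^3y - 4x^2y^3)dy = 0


Check exactness: ∂M/∂y = 6x^2y - 8xy^3 and ∂N/∂x = 6x^2y - 8xy^3; equal, so the equation is exact.
Integrate M with respect to x (treating y as constant): ∫M dx = -x + x^3y^2 - x^2y^4 - 3x^3 + h(y).
Differentiate w.r.t. y and set equal to N: all terms match, so h'(y) = 0 and h is a constant absorbed into C.
General solution: -x + x^3y^2 - x^2y^4 - 3x^3 = C.


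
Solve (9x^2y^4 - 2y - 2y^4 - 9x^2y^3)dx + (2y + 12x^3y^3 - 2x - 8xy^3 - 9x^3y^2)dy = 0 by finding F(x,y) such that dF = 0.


Check exactness: ∂M/∂y = 36x^2y^3 - 2 - 8y^3 - 27x^2y^2 and ∂N/∂x = 36x^2y^3 - 2 - 8y^3 - 27x^2y^2; equal, so the equation is exact.
Integrate M with respect to x (treating y as constant): ∫M dx = 3x^3y^4 - 2xy - 2xy^4 - 3x^3y^3 + h(y).
Differentiate w.r.t. y and set equal to N: the x-dependent terms already match, leaving h'(y) = 2y. Integrate: h(y) = y^2.
So F(x,y) = y^2 + 3x^3y^4 - 2xy - 2xy^4 - 3x^3y^3.
General solution: y^2 + 3x^3y^4 - 2xy - 2xy^4 - 3x^3y^3 = C.


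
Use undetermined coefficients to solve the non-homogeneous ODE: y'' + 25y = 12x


Homogeneous: r² + 25 = 0 ⇒ r = ±5i, y_h = C₁cos(5x) + C₂sin(5x).
Polynomial forcing; try y_p = Ax + B. Then y_p'' + 25 y_p = 25(Ax + B) = 12x, so B = 0 and A = 12/25.
General solution: y = C₁cos(5x) + C₂sin(5x) + (12/25)x.


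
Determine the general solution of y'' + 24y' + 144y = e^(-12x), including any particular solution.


Characteristic polynomial (r + 12)² = 0; repeated root r = -12.
y_h = (C₁ + C₂x)e^(-12x). Forcing matches the repeated root (resonance), so try y_p = Ax² e^(-12x).
Substitute and solve for A: 2A = 1, so A = 1/2.
General solution: y = (C₁ + C₂x + (1/2)x²)e^(-12x).


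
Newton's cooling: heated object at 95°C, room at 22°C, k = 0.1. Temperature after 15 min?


Newton's law: dT/dt = -k(T - T_a) has solution T(t) = T_a + (T₀ - T_a)e^(-kt).
Plug in T_a = 22, T₀ = 95, k = 0.1, t = 15: T(15) = 22 + (73)e^(-1.50) ≈ 38.3°C.


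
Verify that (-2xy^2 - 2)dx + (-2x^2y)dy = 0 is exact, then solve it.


Check exactness: ∂M/∂y = -4xy and ∂N/∂x = -4xy; equal, so the equation is exact.
Integrate M with respect to x (treating y as constant): ∫M dx = -x^2y^2 - 2x + h(y).
Differentiate w.r.t. y and set equal to N: all terms match, so h'(y) = 0 and h is a constant absorbed into C.
General solution: -x^2y^2 - 2x = C.


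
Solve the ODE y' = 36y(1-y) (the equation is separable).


Separate: dy/[y(1-y)] = 36 dx.
Partial fractions: 1/[y(1-y)] = 1/y + 1/(1-y).
Integrate: ln|y/(1-y)| = 36x + C₀.
Solve for y: y = 1/(1 + Ce^(-36x)).


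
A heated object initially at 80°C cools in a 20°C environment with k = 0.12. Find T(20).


Newton's law: dT/dt = -k(T - T_a) has solution T(t) = T_a + (T₀ - T_a)e^(-kt).
Plug in T_a = 20, T₀ = 80, k = 0.12, t = 20: T(20) = 20 + (60)e^(-2.40) ≈ 25.4°C.


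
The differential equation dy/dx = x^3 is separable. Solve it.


Integrate both sides with respect to x: y = ∫ x^3 dx = (1/4)x^4 + C.


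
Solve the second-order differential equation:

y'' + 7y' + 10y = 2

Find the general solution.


Characteristic roots of r² + 7r + 10 = 0 are -2, -5.
y_h = C₁e^(-2x) + C₂e^(-5x).
Constant forcing; try y_p = A. Then 10A = 2 ⇒ A = 1/5.
General solution: y = C₁e^(-2x) + C₂e^(-5x) + 1/5.


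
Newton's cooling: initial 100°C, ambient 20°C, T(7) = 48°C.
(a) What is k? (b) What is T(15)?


Newton's law: T(t) = T_a + (T₀ - T_a)e^(-kt).
(a) Use T(7) = 48: (48 - 20)/(100 - 20) = e^(-k·7), so k = -ln(0.350)/7 ≈ 0.1500.
(b) Apply k to t = 15: T(15) = 20 + (80)e^(-2.250) ≈ 28.4°C.


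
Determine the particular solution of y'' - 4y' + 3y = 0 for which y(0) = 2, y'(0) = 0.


Characteristic roots of r² - 4r + 3 = 0 are 1, 3.
General solution y = c₁ e^(x) + c₂ e^(3x).
Apply y(0) = 2: c₁ + c₂ = 2. Apply y'(0) = 0: 1 c₁ + 3 c₂ = 0.
Solve: c₁ = 3, c₂ = -1.
Particular solution: y = 3e^(x) - e^(3x).


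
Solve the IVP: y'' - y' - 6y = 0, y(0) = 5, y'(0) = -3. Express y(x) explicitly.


Characteristic roots of r² - r - 6 = 0 are -2, 3.
General solution y = c₁ e^(-2x) + c₂ e^(3x).
Apply y(0) = 5: c₁ + c₂ = 5. Apply y'(0) = -3: -2 c₁ + 3 c₂ = -3.
Solve: c₁ = 18/5, c₂ = 7/5.
Particular solution: y = (18/5)e^(-2x) + (7/5)e^(3x).


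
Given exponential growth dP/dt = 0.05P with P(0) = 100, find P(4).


The ODE dP/dt = 0.05P has solution P(t) = P(0)e^(0.05t).
Substitute P(0) = 100 and t = 4: P(4) = 100 e^(0.20) ≈ 122.


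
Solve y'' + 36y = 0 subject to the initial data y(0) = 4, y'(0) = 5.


Characteristic roots of r² + 36 = 0 are ±6i, so y = C₁cos(6x) + C₂sin(6x).
Apply y(0) = 4: C₁ = 4. Differentiate and apply y'(0) = 5: 6·C₂ = 5, so C₂ = 5/6.
Particular solution: y = 4cos(6x) + (5/6)sin(6x).


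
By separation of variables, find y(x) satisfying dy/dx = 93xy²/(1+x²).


Separate: dy/y² = 93x/(1+x²) dx.
Integrate LHS: ∫ dy/y² = -1/y.
Integrate RHS via u = 1+x²: (93/2)ln(1+x²) + C.
Result: -1/y = (93/2)ln(1+x²) + C.


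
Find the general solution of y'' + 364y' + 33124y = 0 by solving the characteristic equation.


Characteristic equation: r² + 364r + 33124 = 0, i.e. (r + 182)² = 0.
Repeated root r = -182; include an x factor for the second linearly independent solution.
General solution: y = (C₁ + C₂x)e^(-182x).


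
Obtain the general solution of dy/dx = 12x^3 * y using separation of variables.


Separate variables: dy/y = 12x^3 dx.
Integrate: ln|y| = 3x^4 + C₀.
Exponentiate: y = Ce^(3x^4).


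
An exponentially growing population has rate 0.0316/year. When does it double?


Exponential growth: P(t) = P₀ e^(0.0316t). Set P(t)/P₀ = 2: e^(0.0316t) = 2.
Solve: t = ln(2)/0.0316 ≈ 21.94 years.


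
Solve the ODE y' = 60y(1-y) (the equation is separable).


Separate: dy/[y(1-y)] = 60 dx.
Partial fractions: 1/[y(1-y)] = 1/y + 1/(1-y).
Integrate: ln|y/(1-y)| = 60x + C₀.
Solve for y: y = 1/(1 + Ce^(-60x)).


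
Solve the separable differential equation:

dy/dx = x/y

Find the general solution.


Separate variables: y dy = x dx.
Integrate both sides: y²/2 = (1/2)x^2 + C₀.
Multiply by 2: y² = x^2 + C.


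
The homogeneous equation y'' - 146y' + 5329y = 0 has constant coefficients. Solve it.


Characteristic equation: r² - 146r + 5329 = 0, i.e. (r - 73)² = 0.
Repeated root r = 73; include an x factor for the second linearly independent solution.
General solution: y = (C₁ + C₂x)e^(73x).


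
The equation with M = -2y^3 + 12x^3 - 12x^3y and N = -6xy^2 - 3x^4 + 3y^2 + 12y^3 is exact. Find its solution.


Check exactness: ∂M/∂y = -6y^2 - 12x^3 and ∂N/∂x = -6y^2 - 12x^3; equal, so the equation is exact.
Integrate M with respect to x (treating y as constant): ∫M dx = -2xy^3 + 3x^4 - 3x^4y + h(y).
Differentiate w.r.t. y and set equal to N: the x-dependent terms already match, leaving h'(y) = 3y^2 + 12y^3. Integrate: h(y) = y^3 + 3y^4.
So F(x,y) = -2xy^3 + 3x^4 - 3x^4y + y^3 + 3y^4.
General solution: -2xy^3 + 3x^4 - 3x^4y + y^3 + 3y^4 = C.


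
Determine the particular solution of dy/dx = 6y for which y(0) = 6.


General solution of y' = 6y is y = Ce^(6x).
Apply y(0) = 6: C = 6.
Particular solution: y = 6e^(6x).


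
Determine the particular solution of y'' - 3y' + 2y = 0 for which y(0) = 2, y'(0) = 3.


Characteristic roots of r² - 3r + 2 = 0 are 2, 1.
General solution y = c₁ e^(2x) + c₂ e^(x).
Apply y(0) = 2: c₁ + c₂ = 2. Apply y'(0) = 3: 2 c₁ + 1 c₂ = 3.
Solve: c₁ = 1, c₂ = 1.
Particular solution: y = e^(2x) + e^(x).


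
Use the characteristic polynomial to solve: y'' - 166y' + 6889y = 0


Characteristic equation: r² - 166r + 6889 = 0, i.e. (r - 83)² = 0.
Repeated root r = 83; include an x factor for the second linearly independent solution.
General solution: y = (C₁ + C₂x)e^(83x).


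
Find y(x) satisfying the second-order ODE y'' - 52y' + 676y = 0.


Characteristic equation: r² - 52r + 676 = 0, i.e. (r - 26)² = 0.
Repeated root r = 26; include an x factor for the second linearly independent solution.
General solution: y = (C₁ + C₂x)e^(26x).


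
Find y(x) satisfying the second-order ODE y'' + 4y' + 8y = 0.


Characteristic equation: r² + 4r + 8 = 0.
Discriminant is negative; roots r = -2 ± 2i (complex conjugate pair).
General solution uses e^(α x)(C₁ cos(β x) + C₂ sin(β x)): y = e^(-2x)(C₁cos(2x) + C₂sin(2x)).


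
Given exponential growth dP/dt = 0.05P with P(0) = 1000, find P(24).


The ODE dP/dt = 0.05P has solution P(t) = P(0)e^(0.05t).
Substitute P(0) = 1000 and t = 24: P(24) = 1000 e^(1.20) ≈ 3320.


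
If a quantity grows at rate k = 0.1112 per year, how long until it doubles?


Exponential growth: P(t) = P₀ e^(0.1112t). Set P(t)/P₀ = 2: e^(0.1112t) = 2.
Solve: t = ln(2)/0.1112 ≈ 6.23 years.


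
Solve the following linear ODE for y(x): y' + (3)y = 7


P(x) = 3, Q(x) = 7; integrating factor μ = e^(3x).
(μ y)' = 7e^(3x) ⇒ μ y = (7/3)e^(3x) + C.
Divide by μ: y = 7/3 + Ce^(-3x).


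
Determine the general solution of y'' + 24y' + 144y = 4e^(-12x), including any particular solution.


Characteristic polynomial (r + 12)² = 0; repeated root r = -12.
y_h = (C₁ + C₂x)e^(-12x). Forcing matches the repeated root (resonance), so try y_p = Ax² e^(-12x).
Substitute and solve for A: 2A = 4, so A = 2.
General solution: y = (C₁ + C₂x + 2x²)e^(-12x).


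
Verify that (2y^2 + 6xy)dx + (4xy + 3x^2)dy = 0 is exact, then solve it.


Check exactness: ∂M/∂y = 4y + 6x and ∂N/∂x = 4y + 6x; equal, so the equation is exact.
Integrate M with respect to x (treating y as constant): ∫M dx = 2xy^2 + 3x^2y + h(y).
Differentiate w.r.t. y and set equal to N: all terms match, so h'(y) = 0 and h is a constant absorbed into C.
General solution: 2xy^2 + 3x^2y = C.


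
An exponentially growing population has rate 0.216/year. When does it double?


Exponential growth: P(t) = P₀ e^(0.216t). Set P(t)/P₀ = 2: e^(0.216t) = 2.
Solve: t = ln(2)/0.216 ≈ 3.21 years.


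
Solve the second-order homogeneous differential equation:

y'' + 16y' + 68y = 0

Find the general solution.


Characteristic equation: r² + 16r + 68 = 0.
Discriminant is negative; roots r = -8 ± 2i (complex conjugate pair).
General solution uses e^(α x)(C₁ cos(β x) + C₂ sin(β x)): y = e^(-8x)(C₁cos(2x) + C₂sin(2x)).


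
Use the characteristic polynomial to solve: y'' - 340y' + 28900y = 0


Characteristic equation: r² - 340r + 28900 = 0, i.e. (r - 170)² = 0.
Repeated root r = 170; include an x factor for the second linearly independent solution.
General solution: y = (C₁ + C₂x)e^(170x).


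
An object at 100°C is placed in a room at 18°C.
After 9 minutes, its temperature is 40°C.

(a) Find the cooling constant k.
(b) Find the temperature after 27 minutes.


Newton's law: T(t) = T_a + (T₀ - T_a)e^(-kt).
(a) Use T(9) = 40: (40 - 18)/(100 - 18) = e^(-k·9), so k = -ln(0.268)/9 ≈ 0.1462.
(b) Apply k to t = 27: T(27) = 18 + (82)e^(-3.947) ≈ 19.6°C.


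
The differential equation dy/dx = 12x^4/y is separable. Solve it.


Separate variables: y dy = 12x^4 dx.
Integrate both sides: y²/2 = (12/5)x^5 + C₀.
Multiply by 2: y² = (24/5)x^5 + C.


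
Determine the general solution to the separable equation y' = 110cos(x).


g(y) = 1, so integrate directly: y = ∫ 110cos(x) dx = 110sin(x) + C.


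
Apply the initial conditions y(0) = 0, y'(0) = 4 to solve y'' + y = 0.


Characteristic roots of r² + 1 = 0 are ±1i, so y = C₁cos(x) + C₂sin(x).
Apply y(0) = 0: C₁ = 0. Differentiate and apply y'(0) = 4: 1·C₂ = 4, so C₂ = 4.
Particular solution: y = 4sin(x).


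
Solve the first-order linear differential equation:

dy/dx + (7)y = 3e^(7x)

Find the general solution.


P(x) = 7 ⇒ μ = e^(7x).
(μ y)' = 3e^(14x) ⇒ μ y = (3/14)e^(14x) + C.
Divide by μ: y = (3/14)e^(7x) + Ce^(-7x).


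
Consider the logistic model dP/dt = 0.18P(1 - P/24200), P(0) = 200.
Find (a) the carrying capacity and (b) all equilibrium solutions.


Logistic ODE dP/dt = 0.18P(1 - P/24200) has equilibria where dP/dt = 0, i.e. P = 0 or P = 24200.
The coefficient (1 - P/K) = 0 when P = K, identifying K = 24200 as the carrying capacity.
(a) K = 24200; (b) equilibria P = 0 and P = 24200.


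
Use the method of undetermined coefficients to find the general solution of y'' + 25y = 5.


Homogeneous part: r² + 25 = 0 ⇒ r = ±5i, so y_h = C₁cos(5x) + C₂sin(5x).
Try constant y_p = A; plug in: 25A = 5 ⇒ A = 1/5.
General solution: y = C₁cos(5x) + C₂sin(5x) + 1/5.


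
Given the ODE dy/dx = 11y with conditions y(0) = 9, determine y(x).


General solution of y' = 11y is y = Ce^(11x).
Apply y(0) = 9: C = 9.
Particular solution: y = 9e^(11x).


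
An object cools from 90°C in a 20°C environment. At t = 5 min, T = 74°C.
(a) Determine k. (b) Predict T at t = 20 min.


Newton's law: T(t) = T_a + (T₀ - T_a)e^(-kt).
(a) Use T(5) = 74: (74 - 20)/(90 - 20) = e^(-k·5), so k = -ln(0.771)/5 ≈ 0.0519.
(b) Apply k to t = 20: T(20) = 20 + (70)e^(-1.038) ≈ 44.8°C.


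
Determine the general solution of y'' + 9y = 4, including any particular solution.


Homogeneous part: r² + 9 = 0 ⇒ r = ±3i, so y_h = C₁cos(3x) + C₂sin(3x).
Try constant y_p = A; plug in: 9A = 4 ⇒ A = 4/9.
General solution: y = C₁cos(3x) + C₂sin(3x) + 4/9.


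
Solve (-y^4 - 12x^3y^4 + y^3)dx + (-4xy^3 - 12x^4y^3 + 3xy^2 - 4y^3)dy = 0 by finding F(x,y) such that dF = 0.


Check exactness: ∂M/∂y = -4y^3 - 48x^3y^3 + 3y^2 and ∂N/∂x = -4y^3 - 48x^3y^3 + 3y^2; equal, so the equation is exact.
Integrate M with respect to x (treating y as constant): ∫M dx = -xy^4 - 3x^4y^4 + xy^3 + h(y).
Differentiate w.r.t. y and set equal to N: the x-dependent terms already match, leaving h'(y) = -4y^3. Integrate: h(y) = -y^4.
So F(x,y) = -xy^4 - 3x^4y^4 + xy^3 - y^4.
General solution: -xy^4 - 3x^4y^4 + xy^3 - y^4 = C.


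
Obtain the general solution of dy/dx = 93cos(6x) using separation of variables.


g(y) = 1, so integrate directly: y = ∫ 93cos(6x) dx = (31/2)sin(6x) + C.


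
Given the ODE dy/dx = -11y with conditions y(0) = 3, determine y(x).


General solution of y' = -11y is y = Ce^(-11x).
Apply y(0) = 3: C = 3.
Particular solution: y = 3e^(-11x).


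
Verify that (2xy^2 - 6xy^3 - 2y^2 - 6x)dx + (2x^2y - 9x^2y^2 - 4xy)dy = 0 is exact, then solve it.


Check exactness: ∂M/∂y = 4xy - 18xy^2 - 4y and ∂N/∂x = 4xy - 18xy^2 - 4y; equal, so the equation is exact.
Integrate M with respect to x (treating y as constant): ∫M dx = x^2y^2 - 3x^2y^3 - 2xy^2 - 3x^2 + h(y).
Differentiate w.r.t. y and set equal to N: all terms match, so h'(y) = 0 and h is a constant absorbed into C.
General solution: x^2y^2 - 3x^2y^3 - 2xy^2 - 3x^2 = C.


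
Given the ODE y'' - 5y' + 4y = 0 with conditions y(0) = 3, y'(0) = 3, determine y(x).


Characteristic roots of r² - 5r + 4 = 0 are 1, 4.
General solution y = c₁ e^(x) + c₂ e^(4x).
Apply y(0) = 3: c₁ + c₂ = 3. Apply y'(0) = 3: 1 c₁ + 4 c₂ = 3.
Solve: c₁ = 3, c₂ = 0.
Particular solution: y = 3e^(x) + 0e^(4x).


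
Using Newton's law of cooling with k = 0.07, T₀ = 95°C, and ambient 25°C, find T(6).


Newton's law: dT/dt = -k(T - T_a) has solution T(t) = T_a + (T₀ - T_a)e^(-kt).
Plug in T_a = 25, T₀ = 95, k = 0.07, t = 6: T(6) = 25 + (70)e^(-0.42) ≈ 71.0°C.


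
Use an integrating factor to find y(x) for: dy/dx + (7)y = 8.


P(x) = 7, Q(x) = 8; integrating factor μ = e^(7x).
(μ y)' = 8e^(7x) ⇒ μ y = (8/7)e^(7x) + C.
Divide by μ: y = 8/7 + Ce^(-7x).


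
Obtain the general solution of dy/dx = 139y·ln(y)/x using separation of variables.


Separate: dy/[y ln(y)] = 139 dx/x.
Substitute u = ln(y): du/u = 139 dx/x.
Integrate: ln|ln(y)| = 139ln|x| + C₀, hence ln(y) = C·x^139.


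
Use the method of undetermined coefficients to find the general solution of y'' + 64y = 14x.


Homogeneous: r² + 64 = 0 ⇒ r = ±8i, y_h = C₁cos(8x) + C₂sin(8x).
Polynomial forcing; try y_p = Ax + B. Then y_p'' + 64 y_p = 64(Ax + B) = 14x, so B = 0 and A = 7/32.
General solution: y = C₁cos(8x) + C₂sin(8x) + (7/32)x.


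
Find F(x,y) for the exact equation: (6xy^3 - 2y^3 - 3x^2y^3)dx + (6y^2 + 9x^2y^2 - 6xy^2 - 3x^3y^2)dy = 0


Check exactness: ∂M/∂y = 18xy^2 - 6y^2 - 9x^2y^2 and ∂N/∂x = 18xy^2 - 6y^2 - 9x^2y^2; equal, so the equation is exact.
Integrate M with respect to x (treating y as constant): ∫M dx = 3x^2y^3 - 2xy^3 - x^3y^3 + h(y).
Differentiate w.r.t. y and set equal to N: the x-dependent terms already match, leaving h'(y) = 6y^2. Integrate: h(y) = 2y^3.
So F(x,y) = 2y^3 + 3x^2y^3 - 2xy^3 - x^3y^3.
General solution: 2y^3 + 3x^2y^3 - 2xy^3 - x^3y^3 = C.


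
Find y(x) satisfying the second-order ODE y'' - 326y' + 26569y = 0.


Characteristic equation: r² - 326r + 26569 = 0, i.e. (r - 163)² = 0.
Repeated root r = 163; include an x factor for the second linearly independent solution.
General solution: y = (C₁ + C₂x)e^(163x).


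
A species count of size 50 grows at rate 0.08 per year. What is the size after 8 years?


The ODE dP/dt = 0.08P has solution P(t) = P(0)e^(0.08t).
Substitute P(0) = 50 and t = 8: P(8) = 50 e^(0.64) ≈ 95.


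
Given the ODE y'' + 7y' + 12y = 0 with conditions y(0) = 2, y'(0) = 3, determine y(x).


Characteristic roots of r² + 7r + 12 = 0 are -4, -3.
General solution y = c₁ e^(-4x) + c₂ e^(-3x).
Apply y(0) = 2: c₁ + c₂ = 2. Apply y'(0) = 3: -4 c₁ - 3 c₂ = 3.
Solve: c₁ = -9, c₂ = 11.
Particular solution: y = -9e^(-4x) + 11e^(-3x).


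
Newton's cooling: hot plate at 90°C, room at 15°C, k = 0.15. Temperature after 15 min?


Newton's law: dT/dt = -k(T - T_a) has solution T(t) = T_a + (T₀ - T_a)e^(-kt).
Plug in T_a = 15, T₀ = 90, k = 0.15, t = 15: T(15) = 15 + (75)e^(-2.25) ≈ 22.9°C.


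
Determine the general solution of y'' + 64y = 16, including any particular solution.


Homogeneous part: r² + 64 = 0 ⇒ r = ±8i, so y_h = C₁cos(8x) + C₂sin(8x).
Try constant y_p = A; plug in: 64A = 16 ⇒ A = 1/4.
General solution: y = C₁cos(8x) + C₂sin(8x) + 1/4.


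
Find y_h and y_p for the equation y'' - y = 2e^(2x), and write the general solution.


Characteristic roots of r² - 1 = 0 are 1, -1.
y_h = C₁e^(x) + C₂e^(-x).
Forcing exponent 2 is not a characteristic root; try y_p = Ae^(2x).
Substitute: A·(4 + (0)·2 + (-1)) = A·3 = 2, so A = 2/3.
General solution: y = C₁e^(x) + C₂e^(-x) + (2/3)e^(2x).


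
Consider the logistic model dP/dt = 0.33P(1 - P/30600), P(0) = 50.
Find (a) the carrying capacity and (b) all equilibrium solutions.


Logistic ODE dP/dt = 0.33P(1 - P/30600) has equilibria where dP/dt = 0, i.e. P = 0 or P = 30600.
The coefficient (1 - P/K) = 0 when P = K, identifying K = 30600 as the carrying capacity.
(a) K = 30600; (b) equilibria P = 0 and P = 30600.


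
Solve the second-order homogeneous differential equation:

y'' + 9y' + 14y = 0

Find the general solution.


Characteristic equation: r² + 9r + 14 = 0.
Factor: (r + 2)(r + 7) = 0 ⇒ r = -2, -7 (distinct real).
General solution: y = C₁e^(-2x) + C₂e^(-7x).


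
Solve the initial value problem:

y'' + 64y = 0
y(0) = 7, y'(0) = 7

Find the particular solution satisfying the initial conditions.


Characteristic roots of r² + 64 = 0 are ±8i, so y = C₁cos(8x) + C₂sin(8x).
Apply y(0) = 7: C₁ = 7. Differentiate and apply y'(0) = 7: 8·C₂ = 7, so C₂ = 7/8.
Particular solution: y = 7cos(8x) + (7/8)sin(8x).


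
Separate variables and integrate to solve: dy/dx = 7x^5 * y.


Separate variables: dy/y = 7x^5 dx.
Integrate: ln|y| = (7/6)x^6 + C₀.
Exponentiate: y = Ce^((7/6)x^6).


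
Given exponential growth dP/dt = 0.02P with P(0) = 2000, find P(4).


The ODE dP/dt = 0.02P has solution P(t) = P(0)e^(0.02t).
Substitute P(0) = 2000 and t = 4: P(4) = 2000 e^(0.08) ≈ 2167.


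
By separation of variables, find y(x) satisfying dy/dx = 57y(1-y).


Separate: dy/[y(1-y)] = 57 dx.
Partial fractions: 1/[y(1-y)] = 1/y + 1/(1-y).
Integrate: ln|y/(1-y)| = 57x + C₀.
Solve for y: y = 1/(1 + Ce^(-57x)).


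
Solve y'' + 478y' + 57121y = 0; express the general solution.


Characteristic equation: r² + 478r + 57121 = 0, i.e. (r + 239)² = 0.
Repeated root r = -239; include an x factor for the second linearly independent solution.
General solution: y = (C₁ + C₂x)e^(-239x).


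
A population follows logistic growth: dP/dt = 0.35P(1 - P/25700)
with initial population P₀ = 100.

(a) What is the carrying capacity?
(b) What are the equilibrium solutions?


Logistic ODE dP/dt = 0.35P(1 - P/25700) has equilibria where dP/dt = 0, i.e. P = 0 or P = 25700.
The coefficient (1 - P/K) = 0 when P = K, identifying K = 25700 as the carrying capacity.
(a) K = 25700; (b) equilibria P = 0 and P = 25700.


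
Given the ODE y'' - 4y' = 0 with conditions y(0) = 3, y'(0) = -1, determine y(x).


Characteristic roots of r² - 4r = 0 are 0, 4.
General solution y = c₁ + c₂ e^(4x).
Apply y(0) = 3: c₁ + c₂ = 3. Apply y'(0) = -1: 0 c₁ + 4 c₂ = -1.
Solve: c₁ = 13/4, c₂ = -1/4.
Particular solution: y = 13/4 - (1/4)e^(4x).


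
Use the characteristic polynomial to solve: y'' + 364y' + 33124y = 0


Characteristic equation: r² + 364r + 33124 = 0, i.e. (r + 182)² = 0.
Repeated root r = -182; include an x factor for the second linearly independent solution.
General solution: y = (C₁ + C₂x)e^(-182x).


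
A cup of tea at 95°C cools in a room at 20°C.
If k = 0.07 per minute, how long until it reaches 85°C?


From T(t) = T_a + (T₀ - T_a)e^(-kt), set T(t) = 85:
(85 - 20) / (95 - 20) = e^(-0.07t), so t = -ln(0.867)/0.07 ≈ 2.0 minutes.


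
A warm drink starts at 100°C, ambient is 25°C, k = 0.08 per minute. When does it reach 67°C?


From T(t) = T_a + (T₀ - T_a)e^(-kt), set T(t) = 67:
(67 - 25) / (100 - 25) = e^(-0.08t), so t = -ln(0.560)/0.08 ≈ 7.2 minutes.


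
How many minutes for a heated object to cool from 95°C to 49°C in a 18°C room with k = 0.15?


From T(t) = T_a + (T₀ - T_a)e^(-kt), set T(t) = 49:
(49 - 18) / (95 - 18) = e^(-0.15t), so t = -ln(0.403)/0.15 ≈ 6.1 minutes.


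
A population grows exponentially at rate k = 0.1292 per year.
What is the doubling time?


Exponential growth: P(t) = P₀ e^(0.1292t). Set P(t)/P₀ = 2: e^(0.1292t) = 2.
Solve: t = ln(2)/0.1292 ≈ 5.36 years.


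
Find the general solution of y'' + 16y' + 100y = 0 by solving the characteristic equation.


Characteristic equation: r² + 16r + 100 = 0.
Discriminant is negative; roots r = -8 ± 6i (complex conjugate pair).
General solution uses e^(α x)(C₁ cos(β x) + C₂ sin(β x)): y = e^(-8x)(C₁cos(6x) + C₂sin(6x)).


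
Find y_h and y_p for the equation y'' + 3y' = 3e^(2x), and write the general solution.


Characteristic roots of r² + 3r = 0 are 0, -3.
y_h = C₁ + C₂e^(-3x).
Forcing exponent 2 is not a characteristic root; try y_p = Ae^(2x).
Substitute: A·(4 + (3)·2 + (0)) = A·10 = 3, so A = 3/10.
General solution: y = C₁ + C₂e^(-3x) + (3/10)e^(2x).


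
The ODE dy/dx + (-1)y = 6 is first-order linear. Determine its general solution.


P(x) = -1 ⇒ μ = e^(-x).
(μ y)' = 6e^(-x) ⇒ μ y = -6e^(-x) + C.
Divide by μ: y = -6 + Ce^(x).


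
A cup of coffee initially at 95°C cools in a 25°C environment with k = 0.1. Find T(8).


Newton's law: dT/dt = -k(T - T_a) has solution T(t) = T_a + (T₀ - T_a)e^(-kt).
Plug in T_a = 25, T₀ = 95, k = 0.1, t = 8: T(8) = 25 + (70)e^(-0.80) ≈ 56.5°C.


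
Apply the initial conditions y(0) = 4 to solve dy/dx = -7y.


General solution of y' = -7y is y = Ce^(-7x).
Apply y(0) = 4: C = 4.
Particular solution: y = 4e^(-7x).


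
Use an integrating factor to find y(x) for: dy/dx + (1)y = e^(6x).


P(x) = 1 ⇒ μ = e^(x).
(μ y)' = e^(7x) ⇒ μ y = e^(7x)/7 + C.
Divide by μ: y = (1/7)e^(6x) + Ce^(-x).


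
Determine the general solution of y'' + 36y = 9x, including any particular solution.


Homogeneous: r² + 36 = 0 ⇒ r = ±6i, y_h = C₁cos(6x) + C₂sin(6x).
Polynomial forcing; try y_p = Ax + B. Then y_p'' + 36 y_p = 36(Ax + B) = 9x, so B = 0 and A = 1/4.
General solution: y = C₁cos(6x) + C₂sin(6x) + (1/4)x.


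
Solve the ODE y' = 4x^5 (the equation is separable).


Integrate both sides with respect to x: y = ∫ 4x^5 dx = (2/3)x^6 + C.


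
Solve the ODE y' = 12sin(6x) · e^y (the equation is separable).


Separate: e^(-y) dy = 12sin(6x) dx.
Integrate: -e^(-y) = -2cos(6x) + C₀.
Rearrange: e^(-y) = 2cos(6x) + C.


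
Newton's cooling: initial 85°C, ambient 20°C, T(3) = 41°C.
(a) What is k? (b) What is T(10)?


Newton's law: T(t) = T_a + (T₀ - T_a)e^(-kt).
(a) Use T(3) = 41: (41 - 20)/(85 - 20) = e^(-k·3), so k = -ln(0.323)/3 ≈ 0.3766.
(b) Apply k to t = 10: T(10) = 20 + (65)e^(-3.766) ≈ 21.5°C.


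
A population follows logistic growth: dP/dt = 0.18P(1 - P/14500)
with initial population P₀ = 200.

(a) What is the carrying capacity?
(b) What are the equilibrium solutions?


Logistic ODE dP/dt = 0.18P(1 - P/14500) has equilibria where dP/dt = 0, i.e. P = 0 or P = 14500.
The coefficient (1 - P/K) = 0 when P = K, identifying K = 14500 as the carrying capacity.
(a) K = 14500; (b) equilibria P = 0 and P = 14500.


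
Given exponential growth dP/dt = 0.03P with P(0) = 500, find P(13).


The ODE dP/dt = 0.03P has solution P(t) = P(0)e^(0.03t).
Substitute P(0) = 500 and t = 13: P(13) = 500 e^(0.39) ≈ 738.


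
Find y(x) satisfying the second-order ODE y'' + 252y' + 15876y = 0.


Characteristic equation: r² + 252r + 15876 = 0, i.e. (r + 126)² = 0.
Repeated root r = -126; include an x factor for the second linearly independent solution.
General solution: y = (C₁ + C₂x)e^(-126x).


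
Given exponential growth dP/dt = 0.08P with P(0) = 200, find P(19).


The ODE dP/dt = 0.08P has solution P(t) = P(0)e^(0.08t).
Substitute P(0) = 200 and t = 19: P(19) = 200 e^(1.52) ≈ 914.


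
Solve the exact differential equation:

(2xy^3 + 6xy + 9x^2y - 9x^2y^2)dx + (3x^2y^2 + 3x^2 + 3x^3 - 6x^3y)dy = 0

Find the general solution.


Check exactness: ∂M/∂y = 6xy^2 + 6x + 9x^2 - 18x^2y and ∂N/∂x = 6xy^2 + 6x + 9x^2 - 18x^2y; equal, so the equation is exact.
Integrate M with respect to x (treating y as constant): ∫M dx = x^2y^3 + 3x^2y + 3x^3y - 3x^3y^2 + h(y).
Differentiate w.r.t. y and set equal to N: all terms match, so h'(y) = 0 and h is a constant absorbed into C.
General solution: x^2y^3 + 3x^2y + 3x^3y - 3x^3y^2 = C.


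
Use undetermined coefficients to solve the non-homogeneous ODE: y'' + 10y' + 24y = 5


Characteristic roots of r² + 10r + 24 = 0 are -6, -4.
y_h = C₁e^(-6x) + C₂e^(-4x).
Constant forcing; try y_p = A. Then 24A = 5 ⇒ A = 5/24.
General solution: y = C₁e^(-6x) + C₂e^(-4x) + 5/24.


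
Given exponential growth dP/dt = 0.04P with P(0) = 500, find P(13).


The ODE dP/dt = 0.04P has solution P(t) = P(0)e^(0.04t).
Substitute P(0) = 500 and t = 13: P(13) = 500 e^(0.52) ≈ 841.


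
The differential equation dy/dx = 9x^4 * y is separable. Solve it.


Separate variables: dy/y = 9x^4 dx.
Integrate: ln|y| = (9/5)x^5 + C₀.
Exponentiate: y = Ce^((9/5)x^5).


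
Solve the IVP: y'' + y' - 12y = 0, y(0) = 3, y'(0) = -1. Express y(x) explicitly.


Characteristic roots of r² + r - 12 = 0 are 3, -4.
General solution y = c₁ e^(3x) + c₂ e^(-4x).
Apply y(0) = 3: c₁ + c₂ = 3. Apply y'(0) = -1: 3 c₁ - 4 c₂ = -1.
Solve: c₁ = 11/7, c₂ = 10/7.
Particular solution: y = (11/7)e^(3x) + (10/7)e^(-4x).


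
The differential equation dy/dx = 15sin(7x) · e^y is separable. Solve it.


Separate: e^(-y) dy = 15sin(7x) dx.
Integrate: -e^(-y) = -(15/7)cos(7x) + C₀.
Rearrange: e^(-y) = (15/7)cos(7x) + C.


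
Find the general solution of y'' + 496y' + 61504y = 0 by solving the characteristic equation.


Characteristic equation: r² + 496r + 61504 = 0, i.e. (r + 248)² = 0.
Repeated root r = -248; include an x factor for the second linearly independent solution.
General solution: y = (C₁ + C₂x)e^(-248x).


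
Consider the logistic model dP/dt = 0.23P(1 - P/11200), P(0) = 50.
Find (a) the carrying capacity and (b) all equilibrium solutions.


Logistic ODE dP/dt = 0.23P(1 - P/11200) has equilibria where dP/dt = 0, i.e. P = 0 or P = 11200.
The coefficient (1 - P/K) = 0 when P = K, identifying K = 11200 as the carrying capacity.
(a) K = 11200; (b) equilibria P = 0 and P = 11200.


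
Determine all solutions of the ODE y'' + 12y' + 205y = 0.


Characteristic equation: r² + 12r + 205 = 0.
Discriminant is negative; roots r = -6 ± 13i (complex conjugate pair).
General solution uses e^(α x)(C₁ cos(β x) + C₂ sin(β x)): y = e^(-6x)(C₁cos(13x) + C₂sin(13x)).


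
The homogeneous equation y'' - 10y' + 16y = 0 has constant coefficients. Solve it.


Characteristic equation: r² - 10r + 16 = 0.
Factor: (r - 8)(r - 2) = 0 ⇒ r = 8, 2 (distinct real).
General solution: y = C₁e^(8x) + C₂e^(2x).


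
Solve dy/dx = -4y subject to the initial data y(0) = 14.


General solution of y' = -4y is y = Ce^(-4x).
Apply y(0) = 14: C = 14.
Particular solution: y = 14e^(-4x).
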